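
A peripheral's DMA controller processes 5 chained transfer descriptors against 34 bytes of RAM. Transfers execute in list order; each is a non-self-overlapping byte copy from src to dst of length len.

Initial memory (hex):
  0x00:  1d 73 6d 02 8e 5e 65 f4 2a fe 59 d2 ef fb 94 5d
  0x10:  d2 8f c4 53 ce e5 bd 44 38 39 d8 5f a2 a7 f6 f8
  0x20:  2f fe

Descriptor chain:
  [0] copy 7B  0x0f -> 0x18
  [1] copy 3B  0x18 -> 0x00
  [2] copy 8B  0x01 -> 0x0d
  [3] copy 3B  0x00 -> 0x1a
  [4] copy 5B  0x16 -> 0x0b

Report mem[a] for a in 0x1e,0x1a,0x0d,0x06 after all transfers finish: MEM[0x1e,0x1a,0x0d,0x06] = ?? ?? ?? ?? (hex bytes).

[0] 0x0f->0x18 len=7 : 5d d2 8f c4 53 ce e5
[1] 0x18->0x00 len=3 : 5d d2 8f
[2] 0x01->0x0d len=8 : d2 8f 02 8e 5e 65 f4 2a
[3] 0x00->0x1a len=3 : 5d d2 8f
[4] 0x16->0x0b len=5 : bd 44 5d d2 5d
query mem[0x1e]=0xe5, mem[0x1a]=0x5d, mem[0x0d]=0x5d, mem[0x06]=0x65

MEM[0x1e,0x1a,0x0d,0x06] = e5 5d 5d 65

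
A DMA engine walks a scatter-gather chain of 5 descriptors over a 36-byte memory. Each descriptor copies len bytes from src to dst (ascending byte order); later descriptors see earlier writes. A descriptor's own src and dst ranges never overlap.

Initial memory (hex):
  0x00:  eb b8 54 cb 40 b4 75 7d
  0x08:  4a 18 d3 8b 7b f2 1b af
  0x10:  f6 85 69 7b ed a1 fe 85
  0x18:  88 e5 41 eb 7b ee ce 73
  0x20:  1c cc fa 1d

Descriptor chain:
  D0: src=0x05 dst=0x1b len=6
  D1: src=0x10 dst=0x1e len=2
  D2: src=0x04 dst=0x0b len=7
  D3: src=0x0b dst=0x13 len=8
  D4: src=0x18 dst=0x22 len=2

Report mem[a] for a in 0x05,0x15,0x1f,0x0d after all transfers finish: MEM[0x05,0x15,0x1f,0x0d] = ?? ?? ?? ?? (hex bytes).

MEM[0x05,0x15,0x1f,0x0d] = b4 75 85 75

D0: mem[0x1b..0x20] <- [b4 75 7d 4a 18 d3]
D1: mem[0x1e..0x1f] <- [f6 85]
D2: mem[0x0b..0x11] <- [40 b4 75 7d 4a 18 d3]
D3: mem[0x13..0x1a] <- [40 b4 75 7d 4a 18 d3 69]
D4: mem[0x22..0x23] <- [18 d3]
query mem[0x05]=0xb4, mem[0x15]=0x75, mem[0x1f]=0x85, mem[0x0d]=0x75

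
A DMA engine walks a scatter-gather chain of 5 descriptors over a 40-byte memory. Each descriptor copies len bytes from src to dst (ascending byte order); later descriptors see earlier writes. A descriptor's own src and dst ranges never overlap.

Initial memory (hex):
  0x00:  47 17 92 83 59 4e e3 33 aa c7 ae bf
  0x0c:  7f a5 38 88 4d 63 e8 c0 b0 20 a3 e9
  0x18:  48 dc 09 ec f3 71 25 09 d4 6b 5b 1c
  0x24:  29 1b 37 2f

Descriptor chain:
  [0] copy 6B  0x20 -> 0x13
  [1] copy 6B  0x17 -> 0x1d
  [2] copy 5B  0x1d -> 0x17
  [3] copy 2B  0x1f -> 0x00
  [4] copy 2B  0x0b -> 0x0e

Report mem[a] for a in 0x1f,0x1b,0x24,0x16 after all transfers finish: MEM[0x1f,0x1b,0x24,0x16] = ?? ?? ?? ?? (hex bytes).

MEM[0x1f,0x1b,0x24,0x16] = dc ec 29 1c

D0: mem[0x13..0x18] <- [d4 6b 5b 1c 29 1b]
D1: mem[0x1d..0x22] <- [29 1b dc 09 ec f3]
D2: mem[0x17..0x1b] <- [29 1b dc 09 ec]
D3: mem[0x00..0x01] <- [dc 09]
D4: mem[0x0e..0x0f] <- [bf 7f]
query mem[0x1f]=0xdc, mem[0x1b]=0xec, mem[0x24]=0x29, mem[0x16]=0x1c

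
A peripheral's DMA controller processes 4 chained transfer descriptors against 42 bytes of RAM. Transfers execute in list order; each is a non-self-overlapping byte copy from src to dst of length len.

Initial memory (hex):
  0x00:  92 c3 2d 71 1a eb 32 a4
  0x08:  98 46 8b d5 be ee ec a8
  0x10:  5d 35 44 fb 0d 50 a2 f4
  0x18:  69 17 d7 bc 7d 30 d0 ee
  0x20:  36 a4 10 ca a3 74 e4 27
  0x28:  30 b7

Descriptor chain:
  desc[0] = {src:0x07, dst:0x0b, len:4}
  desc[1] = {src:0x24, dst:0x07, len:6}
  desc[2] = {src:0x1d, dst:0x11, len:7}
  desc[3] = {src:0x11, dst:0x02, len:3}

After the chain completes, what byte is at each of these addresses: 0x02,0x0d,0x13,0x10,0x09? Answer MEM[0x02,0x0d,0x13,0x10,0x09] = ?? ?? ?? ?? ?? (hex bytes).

MEM[0x02,0x0d,0x13,0x10,0x09] = 30 46 ee 5d e4

  after D0: wrote 4B at 0x0b = a498468b
  after D1: wrote 6B at 0x07 = a374e42730b7
  after D2: wrote 7B at 0x11 = 30d0ee36a410ca
  after D3: wrote 3B at 0x02 = 30d0ee
query mem[0x02]=0x30, mem[0x0d]=0x46, mem[0x13]=0xee, mem[0x10]=0x5d, mem[0x09]=0xe4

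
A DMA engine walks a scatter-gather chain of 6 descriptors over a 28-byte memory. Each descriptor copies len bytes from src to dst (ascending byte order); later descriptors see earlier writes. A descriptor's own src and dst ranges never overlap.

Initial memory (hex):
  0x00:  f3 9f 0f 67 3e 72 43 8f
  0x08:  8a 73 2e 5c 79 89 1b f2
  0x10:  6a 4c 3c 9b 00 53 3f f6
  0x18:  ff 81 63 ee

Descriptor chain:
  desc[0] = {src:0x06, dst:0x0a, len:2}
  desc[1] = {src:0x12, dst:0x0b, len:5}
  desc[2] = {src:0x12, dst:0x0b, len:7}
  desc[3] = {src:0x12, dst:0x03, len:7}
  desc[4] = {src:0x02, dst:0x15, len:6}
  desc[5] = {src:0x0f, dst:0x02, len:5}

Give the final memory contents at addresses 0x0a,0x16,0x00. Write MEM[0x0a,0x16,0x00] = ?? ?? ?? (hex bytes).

MEM[0x0a,0x16,0x00] = 43 3c f3

#0 dst[0x0a+2] := {0x43,0x8f}
#1 dst[0x0b+5] := {0x3c,0x9b,0x00,0x53,0x3f}
#2 dst[0x0b+7] := {0x3c,0x9b,0x00,0x53,0x3f,0xf6,0xff}
#3 dst[0x03+7] := {0x3c,0x9b,0x00,0x53,0x3f,0xf6,0xff}
#4 dst[0x15+6] := {0x0f,0x3c,0x9b,0x00,0x53,0x3f}
#5 dst[0x02+5] := {0x3f,0xf6,0xff,0x3c,0x9b}
query mem[0x0a]=0x43, mem[0x16]=0x3c, mem[0x00]=0xf3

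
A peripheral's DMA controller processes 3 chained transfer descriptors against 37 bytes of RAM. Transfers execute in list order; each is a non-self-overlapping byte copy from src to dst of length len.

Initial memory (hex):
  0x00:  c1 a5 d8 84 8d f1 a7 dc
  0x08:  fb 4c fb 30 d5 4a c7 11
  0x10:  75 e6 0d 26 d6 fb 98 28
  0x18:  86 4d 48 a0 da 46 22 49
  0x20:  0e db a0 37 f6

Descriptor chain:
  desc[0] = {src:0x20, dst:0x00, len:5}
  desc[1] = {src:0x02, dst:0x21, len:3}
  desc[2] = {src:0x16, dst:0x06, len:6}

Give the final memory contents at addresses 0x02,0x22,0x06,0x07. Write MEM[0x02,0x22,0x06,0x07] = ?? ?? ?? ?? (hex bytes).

MEM[0x02,0x22,0x06,0x07] = a0 37 98 28

  after D0: wrote 5B at 0x00 = 0edba037f6
  after D1: wrote 3B at 0x21 = a037f6
  after D2: wrote 6B at 0x06 = 9828864d48a0
query mem[0x02]=0xa0, mem[0x22]=0x37, mem[0x06]=0x98, mem[0x07]=0x28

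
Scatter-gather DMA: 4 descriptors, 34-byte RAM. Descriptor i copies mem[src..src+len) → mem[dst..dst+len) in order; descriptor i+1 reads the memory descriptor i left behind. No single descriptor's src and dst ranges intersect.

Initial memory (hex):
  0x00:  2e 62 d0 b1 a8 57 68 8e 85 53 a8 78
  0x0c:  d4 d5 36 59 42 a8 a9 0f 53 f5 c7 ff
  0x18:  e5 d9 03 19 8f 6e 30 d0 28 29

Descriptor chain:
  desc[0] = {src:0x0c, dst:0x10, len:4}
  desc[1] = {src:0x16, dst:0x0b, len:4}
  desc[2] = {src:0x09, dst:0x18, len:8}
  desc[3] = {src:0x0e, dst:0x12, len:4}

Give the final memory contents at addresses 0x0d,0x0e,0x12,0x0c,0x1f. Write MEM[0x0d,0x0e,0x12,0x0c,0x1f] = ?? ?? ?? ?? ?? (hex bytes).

MEM[0x0d,0x0e,0x12,0x0c,0x1f] = e5 d9 d9 ff d4

#0 dst[0x10+4] := {0xd4,0xd5,0x36,0x59}
#1 dst[0x0b+4] := {0xc7,0xff,0xe5,0xd9}
#2 dst[0x18+8] := {0x53,0xa8,0xc7,0xff,0xe5,0xd9,0x59,0xd4}
#3 dst[0x12+4] := {0xd9,0x59,0xd4,0xd5}
query mem[0x0d]=0xe5, mem[0x0e]=0xd9, mem[0x12]=0xd9, mem[0x0c]=0xff, mem[0x1f]=0xd4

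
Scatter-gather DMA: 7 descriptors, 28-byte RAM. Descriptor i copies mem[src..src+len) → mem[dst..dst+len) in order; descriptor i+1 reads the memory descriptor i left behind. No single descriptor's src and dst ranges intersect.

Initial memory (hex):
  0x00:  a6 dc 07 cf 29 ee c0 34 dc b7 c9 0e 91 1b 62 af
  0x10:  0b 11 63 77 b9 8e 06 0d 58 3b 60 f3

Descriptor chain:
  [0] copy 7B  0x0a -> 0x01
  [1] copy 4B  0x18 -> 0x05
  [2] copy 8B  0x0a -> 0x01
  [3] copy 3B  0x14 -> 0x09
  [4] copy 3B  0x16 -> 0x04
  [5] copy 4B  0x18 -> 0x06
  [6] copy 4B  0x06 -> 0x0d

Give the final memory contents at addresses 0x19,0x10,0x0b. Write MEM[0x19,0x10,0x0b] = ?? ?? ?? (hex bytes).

D0: mem[0x01..0x07] <- [c9 0e 91 1b 62 af 0b]
D1: mem[0x05..0x08] <- [58 3b 60 f3]
D2: mem[0x01..0x08] <- [c9 0e 91 1b 62 af 0b 11]
D3: mem[0x09..0x0b] <- [b9 8e 06]
D4: mem[0x04..0x06] <- [06 0d 58]
D5: mem[0x06..0x09] <- [58 3b 60 f3]
D6: mem[0x0d..0x10] <- [58 3b 60 f3]
query mem[0x19]=0x3b, mem[0x10]=0xf3, mem[0x0b]=0x06

MEM[0x19,0x10,0x0b] = 3b f3 06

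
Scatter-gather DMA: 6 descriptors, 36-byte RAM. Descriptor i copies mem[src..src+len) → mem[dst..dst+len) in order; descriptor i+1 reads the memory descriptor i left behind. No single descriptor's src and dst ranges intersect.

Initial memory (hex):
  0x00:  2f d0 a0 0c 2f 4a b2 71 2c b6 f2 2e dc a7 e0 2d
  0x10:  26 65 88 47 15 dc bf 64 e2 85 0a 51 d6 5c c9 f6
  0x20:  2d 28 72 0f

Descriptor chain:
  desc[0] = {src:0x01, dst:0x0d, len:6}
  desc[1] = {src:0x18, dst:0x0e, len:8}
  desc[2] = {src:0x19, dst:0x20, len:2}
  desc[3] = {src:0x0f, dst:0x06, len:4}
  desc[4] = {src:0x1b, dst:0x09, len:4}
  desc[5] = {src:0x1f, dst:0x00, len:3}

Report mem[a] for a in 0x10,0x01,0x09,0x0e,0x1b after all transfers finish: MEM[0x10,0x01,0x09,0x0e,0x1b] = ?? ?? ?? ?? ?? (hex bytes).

[0] 0x01->0x0d len=6 : d0 a0 0c 2f 4a b2
[1] 0x18->0x0e len=8 : e2 85 0a 51 d6 5c c9 f6
[2] 0x19->0x20 len=2 : 85 0a
[3] 0x0f->0x06 len=4 : 85 0a 51 d6
[4] 0x1b->0x09 len=4 : 51 d6 5c c9
[5] 0x1f->0x00 len=3 : f6 85 0a
query mem[0x10]=0x0a, mem[0x01]=0x85, mem[0x09]=0x51, mem[0x0e]=0xe2, mem[0x1b]=0x51

MEM[0x10,0x01,0x09,0x0e,0x1b] = 0a 85 51 e2 51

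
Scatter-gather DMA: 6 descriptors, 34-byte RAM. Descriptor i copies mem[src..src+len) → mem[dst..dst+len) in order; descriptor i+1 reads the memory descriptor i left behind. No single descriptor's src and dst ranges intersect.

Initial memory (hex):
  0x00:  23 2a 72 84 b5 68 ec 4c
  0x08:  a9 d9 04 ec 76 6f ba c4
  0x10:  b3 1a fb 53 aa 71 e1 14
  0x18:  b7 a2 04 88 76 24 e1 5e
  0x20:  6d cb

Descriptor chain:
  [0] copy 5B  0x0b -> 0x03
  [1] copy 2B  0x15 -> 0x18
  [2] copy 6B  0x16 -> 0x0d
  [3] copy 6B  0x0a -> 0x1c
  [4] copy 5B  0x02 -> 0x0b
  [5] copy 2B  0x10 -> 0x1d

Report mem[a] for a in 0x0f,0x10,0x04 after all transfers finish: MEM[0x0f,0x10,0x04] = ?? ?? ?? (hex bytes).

MEM[0x0f,0x10,0x04] = ba e1 76

[0] 0x0b->0x03 len=5 : ec 76 6f ba c4
[1] 0x15->0x18 len=2 : 71 e1
[2] 0x16->0x0d len=6 : e1 14 71 e1 04 88
[3] 0x0a->0x1c len=6 : 04 ec 76 e1 14 71
[4] 0x02->0x0b len=5 : 72 ec 76 6f ba
[5] 0x10->0x1d len=2 : e1 04
query mem[0x0f]=0xba, mem[0x10]=0xe1, mem[0x04]=0x76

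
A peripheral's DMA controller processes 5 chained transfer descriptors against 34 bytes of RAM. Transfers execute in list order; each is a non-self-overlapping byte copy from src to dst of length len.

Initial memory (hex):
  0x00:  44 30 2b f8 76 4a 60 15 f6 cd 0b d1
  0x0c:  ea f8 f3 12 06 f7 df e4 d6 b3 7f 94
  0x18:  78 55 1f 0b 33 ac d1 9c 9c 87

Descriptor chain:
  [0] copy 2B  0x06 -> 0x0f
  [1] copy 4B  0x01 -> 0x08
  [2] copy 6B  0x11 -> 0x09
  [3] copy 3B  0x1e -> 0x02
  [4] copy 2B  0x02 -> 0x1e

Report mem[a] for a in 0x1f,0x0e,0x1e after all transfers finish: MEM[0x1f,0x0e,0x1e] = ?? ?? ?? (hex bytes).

MEM[0x1f,0x0e,0x1e] = 9c 7f d1

D0: mem[0x0f..0x10] <- [60 15]
D1: mem[0x08..0x0b] <- [30 2b f8 76]
D2: mem[0x09..0x0e] <- [f7 df e4 d6 b3 7f]
D3: mem[0x02..0x04] <- [d1 9c 9c]
D4: mem[0x1e..0x1f] <- [d1 9c]
query mem[0x1f]=0x9c, mem[0x0e]=0x7f, mem[0x1e]=0xd1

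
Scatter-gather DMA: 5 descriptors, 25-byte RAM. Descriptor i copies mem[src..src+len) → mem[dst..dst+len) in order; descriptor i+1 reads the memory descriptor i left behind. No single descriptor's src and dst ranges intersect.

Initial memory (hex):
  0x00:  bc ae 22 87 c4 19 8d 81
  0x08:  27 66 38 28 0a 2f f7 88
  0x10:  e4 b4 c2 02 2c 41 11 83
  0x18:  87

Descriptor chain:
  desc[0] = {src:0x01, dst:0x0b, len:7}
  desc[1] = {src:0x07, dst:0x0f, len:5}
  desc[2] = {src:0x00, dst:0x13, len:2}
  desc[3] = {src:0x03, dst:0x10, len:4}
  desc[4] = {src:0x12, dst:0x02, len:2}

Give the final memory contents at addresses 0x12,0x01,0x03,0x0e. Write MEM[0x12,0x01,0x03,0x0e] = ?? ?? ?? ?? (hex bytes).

MEM[0x12,0x01,0x03,0x0e] = 19 ae 8d c4

#0 dst[0x0b+7] := {0xae,0x22,0x87,0xc4,0x19,0x8d,0x81}
#1 dst[0x0f+5] := {0x81,0x27,0x66,0x38,0xae}
#2 dst[0x13+2] := {0xbc,0xae}
#3 dst[0x10+4] := {0x87,0xc4,0x19,0x8d}
#4 dst[0x02+2] := {0x19,0x8d}
query mem[0x12]=0x19, mem[0x01]=0xae, mem[0x03]=0x8d, mem[0x0e]=0xc4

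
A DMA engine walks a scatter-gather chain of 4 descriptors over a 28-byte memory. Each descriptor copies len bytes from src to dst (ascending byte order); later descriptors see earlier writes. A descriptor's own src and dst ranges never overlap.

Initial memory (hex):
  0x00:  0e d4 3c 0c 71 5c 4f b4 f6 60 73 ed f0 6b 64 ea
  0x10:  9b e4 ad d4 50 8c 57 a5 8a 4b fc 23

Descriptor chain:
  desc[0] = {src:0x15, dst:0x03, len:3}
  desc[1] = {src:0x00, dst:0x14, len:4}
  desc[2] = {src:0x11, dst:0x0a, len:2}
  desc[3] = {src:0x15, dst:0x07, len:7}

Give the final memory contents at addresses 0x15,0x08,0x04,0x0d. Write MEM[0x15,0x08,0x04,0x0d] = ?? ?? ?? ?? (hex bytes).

MEM[0x15,0x08,0x04,0x0d] = d4 3c 57 23

  after D0: wrote 3B at 0x03 = 8c57a5
  after D1: wrote 4B at 0x14 = 0ed43c8c
  after D2: wrote 2B at 0x0a = e4ad
  after D3: wrote 7B at 0x07 = d43c8c8a4bfc23
query mem[0x15]=0xd4, mem[0x08]=0x3c, mem[0x04]=0x57, mem[0x0d]=0x23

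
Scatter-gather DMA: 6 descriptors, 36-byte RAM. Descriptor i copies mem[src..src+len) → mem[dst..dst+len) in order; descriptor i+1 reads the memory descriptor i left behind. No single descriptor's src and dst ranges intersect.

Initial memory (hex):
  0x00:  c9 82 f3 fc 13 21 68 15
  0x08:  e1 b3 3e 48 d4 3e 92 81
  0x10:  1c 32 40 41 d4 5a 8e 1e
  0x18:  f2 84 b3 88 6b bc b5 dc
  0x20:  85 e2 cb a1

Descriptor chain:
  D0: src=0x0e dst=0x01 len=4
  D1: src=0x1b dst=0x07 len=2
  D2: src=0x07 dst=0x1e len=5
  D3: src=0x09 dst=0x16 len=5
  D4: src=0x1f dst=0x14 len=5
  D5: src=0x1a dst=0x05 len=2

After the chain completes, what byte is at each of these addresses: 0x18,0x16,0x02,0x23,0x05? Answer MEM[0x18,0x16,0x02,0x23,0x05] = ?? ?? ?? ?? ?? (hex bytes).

[0] 0x0e->0x01 len=4 : 92 81 1c 32
[1] 0x1b->0x07 len=2 : 88 6b
[2] 0x07->0x1e len=5 : 88 6b b3 3e 48
[3] 0x09->0x16 len=5 : b3 3e 48 d4 3e
[4] 0x1f->0x14 len=5 : 6b b3 3e 48 a1
[5] 0x1a->0x05 len=2 : 3e 88
query mem[0x18]=0xa1, mem[0x16]=0x3e, mem[0x02]=0x81, mem[0x23]=0xa1, mem[0x05]=0x3e

MEM[0x18,0x16,0x02,0x23,0x05] = a1 3e 81 a1 3e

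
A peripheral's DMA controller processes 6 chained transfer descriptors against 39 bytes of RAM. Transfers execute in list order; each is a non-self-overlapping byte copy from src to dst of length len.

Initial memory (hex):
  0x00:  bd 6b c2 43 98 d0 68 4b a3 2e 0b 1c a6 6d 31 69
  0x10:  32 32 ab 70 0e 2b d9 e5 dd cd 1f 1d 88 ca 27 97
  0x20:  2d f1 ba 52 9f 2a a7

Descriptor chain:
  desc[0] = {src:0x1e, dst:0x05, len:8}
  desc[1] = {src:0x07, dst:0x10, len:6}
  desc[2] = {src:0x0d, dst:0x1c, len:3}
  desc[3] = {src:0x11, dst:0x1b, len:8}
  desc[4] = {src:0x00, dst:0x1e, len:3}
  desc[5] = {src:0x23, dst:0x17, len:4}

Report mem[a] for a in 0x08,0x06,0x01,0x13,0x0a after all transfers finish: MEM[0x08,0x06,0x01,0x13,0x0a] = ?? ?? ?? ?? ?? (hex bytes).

MEM[0x08,0x06,0x01,0x13,0x0a] = f1 97 6b 52 52

#0 dst[0x05+8] := {0x27,0x97,0x2d,0xf1,0xba,0x52,0x9f,0x2a}
#1 dst[0x10+6] := {0x2d,0xf1,0xba,0x52,0x9f,0x2a}
#2 dst[0x1c+3] := {0x6d,0x31,0x69}
#3 dst[0x1b+8] := {0xf1,0xba,0x52,0x9f,0x2a,0xd9,0xe5,0xdd}
#4 dst[0x1e+3] := {0xbd,0x6b,0xc2}
#5 dst[0x17+4] := {0x52,0x9f,0x2a,0xa7}
query mem[0x08]=0xf1, mem[0x06]=0x97, mem[0x01]=0x6b, mem[0x13]=0x52, mem[0x0a]=0x52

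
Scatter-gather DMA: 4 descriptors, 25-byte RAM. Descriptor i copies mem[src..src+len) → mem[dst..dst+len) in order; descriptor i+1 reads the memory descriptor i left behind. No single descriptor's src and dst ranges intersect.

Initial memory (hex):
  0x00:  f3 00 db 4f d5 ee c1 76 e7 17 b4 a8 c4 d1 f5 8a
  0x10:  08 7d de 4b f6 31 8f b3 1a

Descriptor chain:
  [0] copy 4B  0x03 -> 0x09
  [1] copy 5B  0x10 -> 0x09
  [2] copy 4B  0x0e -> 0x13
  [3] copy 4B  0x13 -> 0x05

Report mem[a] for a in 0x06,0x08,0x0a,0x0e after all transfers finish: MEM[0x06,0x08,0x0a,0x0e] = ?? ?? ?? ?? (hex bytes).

D0: mem[0x09..0x0c] <- [4f d5 ee c1]
D1: mem[0x09..0x0d] <- [08 7d de 4b f6]
D2: mem[0x13..0x16] <- [f5 8a 08 7d]
D3: mem[0x05..0x08] <- [f5 8a 08 7d]
query mem[0x06]=0x8a, mem[0x08]=0x7d, mem[0x0a]=0x7d, mem[0x0e]=0xf5

MEM[0x06,0x08,0x0a,0x0e] = 8a 7d 7d f5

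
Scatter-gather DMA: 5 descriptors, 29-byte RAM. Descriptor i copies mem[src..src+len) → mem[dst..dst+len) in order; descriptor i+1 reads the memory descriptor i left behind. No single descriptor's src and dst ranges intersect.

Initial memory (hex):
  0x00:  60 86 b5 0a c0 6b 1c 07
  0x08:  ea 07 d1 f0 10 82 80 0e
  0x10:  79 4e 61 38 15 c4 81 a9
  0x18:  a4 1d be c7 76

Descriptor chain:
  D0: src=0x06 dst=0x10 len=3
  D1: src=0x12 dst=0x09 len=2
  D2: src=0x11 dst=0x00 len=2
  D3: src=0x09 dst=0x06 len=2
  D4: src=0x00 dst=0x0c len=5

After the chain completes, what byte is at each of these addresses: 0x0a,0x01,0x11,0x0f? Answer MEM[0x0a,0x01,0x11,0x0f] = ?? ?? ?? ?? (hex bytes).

  after D0: wrote 3B at 0x10 = 1c07ea
  after D1: wrote 2B at 0x09 = ea38
  after D2: wrote 2B at 0x00 = 07ea
  after D3: wrote 2B at 0x06 = ea38
  after D4: wrote 5B at 0x0c = 07eab50ac0
query mem[0x0a]=0x38, mem[0x01]=0xea, mem[0x11]=0x07, mem[0x0f]=0x0a

MEM[0x0a,0x01,0x11,0x0f] = 38 ea 07 0a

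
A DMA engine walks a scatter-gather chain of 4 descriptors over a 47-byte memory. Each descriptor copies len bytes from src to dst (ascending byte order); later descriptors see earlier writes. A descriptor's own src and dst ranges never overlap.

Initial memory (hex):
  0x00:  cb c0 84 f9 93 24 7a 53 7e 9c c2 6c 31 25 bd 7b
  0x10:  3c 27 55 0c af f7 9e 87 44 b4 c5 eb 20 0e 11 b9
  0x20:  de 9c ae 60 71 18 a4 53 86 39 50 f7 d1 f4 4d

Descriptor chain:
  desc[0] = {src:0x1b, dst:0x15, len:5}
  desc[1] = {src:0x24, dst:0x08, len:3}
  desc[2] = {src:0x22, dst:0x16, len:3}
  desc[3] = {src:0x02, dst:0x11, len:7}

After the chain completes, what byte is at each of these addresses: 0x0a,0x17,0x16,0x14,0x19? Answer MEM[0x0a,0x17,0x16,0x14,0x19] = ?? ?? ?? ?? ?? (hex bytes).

MEM[0x0a,0x17,0x16,0x14,0x19] = a4 71 53 24 b9

[0] 0x1b->0x15 len=5 : eb 20 0e 11 b9
[1] 0x24->0x08 len=3 : 71 18 a4
[2] 0x22->0x16 len=3 : ae 60 71
[3] 0x02->0x11 len=7 : 84 f9 93 24 7a 53 71
query mem[0x0a]=0xa4, mem[0x17]=0x71, mem[0x16]=0x53, mem[0x14]=0x24, mem[0x19]=0xb9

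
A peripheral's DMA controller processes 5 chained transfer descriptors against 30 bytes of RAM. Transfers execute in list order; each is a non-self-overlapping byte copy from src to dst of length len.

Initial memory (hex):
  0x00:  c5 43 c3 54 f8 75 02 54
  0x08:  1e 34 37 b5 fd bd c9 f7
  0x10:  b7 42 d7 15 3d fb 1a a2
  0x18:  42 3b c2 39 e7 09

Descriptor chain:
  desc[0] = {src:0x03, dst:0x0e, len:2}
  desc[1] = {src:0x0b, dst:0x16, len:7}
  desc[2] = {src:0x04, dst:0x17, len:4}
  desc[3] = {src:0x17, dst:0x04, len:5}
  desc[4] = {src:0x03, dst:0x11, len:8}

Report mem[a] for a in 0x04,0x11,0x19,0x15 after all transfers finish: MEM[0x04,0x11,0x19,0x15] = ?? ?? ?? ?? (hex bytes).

#0 dst[0x0e+2] := {0x54,0xf8}
#1 dst[0x16+7] := {0xb5,0xfd,0xbd,0x54,0xf8,0xb7,0x42}
#2 dst[0x17+4] := {0xf8,0x75,0x02,0x54}
#3 dst[0x04+5] := {0xf8,0x75,0x02,0x54,0xb7}
#4 dst[0x11+8] := {0x54,0xf8,0x75,0x02,0x54,0xb7,0x34,0x37}
query mem[0x04]=0xf8, mem[0x11]=0x54, mem[0x19]=0x02, mem[0x15]=0x54

MEM[0x04,0x11,0x19,0x15] = f8 54 02 54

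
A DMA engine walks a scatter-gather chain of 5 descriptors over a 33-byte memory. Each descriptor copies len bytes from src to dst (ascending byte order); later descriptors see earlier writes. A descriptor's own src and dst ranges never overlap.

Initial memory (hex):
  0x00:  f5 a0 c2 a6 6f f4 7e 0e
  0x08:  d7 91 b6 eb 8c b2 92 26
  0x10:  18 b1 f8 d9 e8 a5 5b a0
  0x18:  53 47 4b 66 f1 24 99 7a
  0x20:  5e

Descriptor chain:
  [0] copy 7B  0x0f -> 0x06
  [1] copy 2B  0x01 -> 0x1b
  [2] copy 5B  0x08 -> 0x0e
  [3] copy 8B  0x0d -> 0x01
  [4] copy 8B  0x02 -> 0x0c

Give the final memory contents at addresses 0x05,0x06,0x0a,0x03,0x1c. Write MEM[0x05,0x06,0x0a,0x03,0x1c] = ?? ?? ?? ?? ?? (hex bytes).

MEM[0x05,0x06,0x0a,0x03,0x1c] = e8 a5 d9 f8 c2

  after D0: wrote 7B at 0x06 = 2618b1f8d9e8a5
  after D1: wrote 2B at 0x1b = a0c2
  after D2: wrote 5B at 0x0e = b1f8d9e8a5
  after D3: wrote 8B at 0x01 = b2b1f8d9e8a5d9e8
  after D4: wrote 8B at 0x0c = b1f8d9e8a5d9e8f8
query mem[0x05]=0xe8, mem[0x06]=0xa5, mem[0x0a]=0xd9, mem[0x03]=0xf8, mem[0x1c]=0xc2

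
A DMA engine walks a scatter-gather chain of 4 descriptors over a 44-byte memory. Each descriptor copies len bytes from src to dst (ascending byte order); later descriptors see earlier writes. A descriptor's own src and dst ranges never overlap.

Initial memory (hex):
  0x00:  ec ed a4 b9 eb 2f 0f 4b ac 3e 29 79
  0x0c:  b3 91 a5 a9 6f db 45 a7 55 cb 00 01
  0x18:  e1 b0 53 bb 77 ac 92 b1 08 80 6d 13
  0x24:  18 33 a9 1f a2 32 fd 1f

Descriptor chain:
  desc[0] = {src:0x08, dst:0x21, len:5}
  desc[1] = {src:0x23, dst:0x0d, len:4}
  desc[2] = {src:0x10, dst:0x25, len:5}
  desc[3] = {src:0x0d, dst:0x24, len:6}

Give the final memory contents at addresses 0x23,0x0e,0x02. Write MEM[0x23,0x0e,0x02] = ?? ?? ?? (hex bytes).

MEM[0x23,0x0e,0x02] = 29 79 a4

[0] 0x08->0x21 len=5 : ac 3e 29 79 b3
[1] 0x23->0x0d len=4 : 29 79 b3 a9
[2] 0x10->0x25 len=5 : a9 db 45 a7 55
[3] 0x0d->0x24 len=6 : 29 79 b3 a9 db 45
query mem[0x23]=0x29, mem[0x0e]=0x79, mem[0x02]=0xa4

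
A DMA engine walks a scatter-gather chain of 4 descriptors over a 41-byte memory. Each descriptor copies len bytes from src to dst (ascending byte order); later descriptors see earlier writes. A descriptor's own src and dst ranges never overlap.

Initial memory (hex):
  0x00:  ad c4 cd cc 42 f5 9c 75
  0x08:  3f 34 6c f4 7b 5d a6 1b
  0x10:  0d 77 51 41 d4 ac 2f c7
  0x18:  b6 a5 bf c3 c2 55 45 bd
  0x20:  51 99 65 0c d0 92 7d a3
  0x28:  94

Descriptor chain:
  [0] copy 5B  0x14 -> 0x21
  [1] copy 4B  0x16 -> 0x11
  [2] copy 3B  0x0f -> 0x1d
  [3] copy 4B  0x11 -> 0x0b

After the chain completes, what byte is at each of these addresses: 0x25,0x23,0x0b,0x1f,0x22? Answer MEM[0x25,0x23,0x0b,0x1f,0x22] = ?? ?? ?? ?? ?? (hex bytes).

MEM[0x25,0x23,0x0b,0x1f,0x22] = b6 2f 2f 2f ac

D0: mem[0x21..0x25] <- [d4 ac 2f c7 b6]
D1: mem[0x11..0x14] <- [2f c7 b6 a5]
D2: mem[0x1d..0x1f] <- [1b 0d 2f]
D3: mem[0x0b..0x0e] <- [2f c7 b6 a5]
query mem[0x25]=0xb6, mem[0x23]=0x2f, mem[0x0b]=0x2f, mem[0x1f]=0x2f, mem[0x22]=0xac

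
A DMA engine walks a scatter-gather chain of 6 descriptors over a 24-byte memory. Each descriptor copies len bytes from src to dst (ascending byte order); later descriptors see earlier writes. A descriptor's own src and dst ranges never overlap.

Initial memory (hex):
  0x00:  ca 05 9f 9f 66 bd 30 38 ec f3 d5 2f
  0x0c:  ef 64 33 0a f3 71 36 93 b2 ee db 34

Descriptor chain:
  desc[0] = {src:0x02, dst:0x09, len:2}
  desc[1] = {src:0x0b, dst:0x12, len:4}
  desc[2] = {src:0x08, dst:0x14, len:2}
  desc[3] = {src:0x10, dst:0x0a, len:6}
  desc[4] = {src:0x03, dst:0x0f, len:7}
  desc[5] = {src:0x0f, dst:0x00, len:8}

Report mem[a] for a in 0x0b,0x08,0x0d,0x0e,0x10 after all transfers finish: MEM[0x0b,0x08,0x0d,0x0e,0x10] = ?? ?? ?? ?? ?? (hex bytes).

D0: mem[0x09..0x0a] <- [9f 9f]
D1: mem[0x12..0x15] <- [2f ef 64 33]
D2: mem[0x14..0x15] <- [ec 9f]
D3: mem[0x0a..0x0f] <- [f3 71 2f ef ec 9f]
D4: mem[0x0f..0x15] <- [9f 66 bd 30 38 ec 9f]
D5: mem[0x00..0x07] <- [9f 66 bd 30 38 ec 9f db]
query mem[0x0b]=0x71, mem[0x08]=0xec, mem[0x0d]=0xef, mem[0x0e]=0xec, mem[0x10]=0x66

MEM[0x0b,0x08,0x0d,0x0e,0x10] = 71 ec ef ec 66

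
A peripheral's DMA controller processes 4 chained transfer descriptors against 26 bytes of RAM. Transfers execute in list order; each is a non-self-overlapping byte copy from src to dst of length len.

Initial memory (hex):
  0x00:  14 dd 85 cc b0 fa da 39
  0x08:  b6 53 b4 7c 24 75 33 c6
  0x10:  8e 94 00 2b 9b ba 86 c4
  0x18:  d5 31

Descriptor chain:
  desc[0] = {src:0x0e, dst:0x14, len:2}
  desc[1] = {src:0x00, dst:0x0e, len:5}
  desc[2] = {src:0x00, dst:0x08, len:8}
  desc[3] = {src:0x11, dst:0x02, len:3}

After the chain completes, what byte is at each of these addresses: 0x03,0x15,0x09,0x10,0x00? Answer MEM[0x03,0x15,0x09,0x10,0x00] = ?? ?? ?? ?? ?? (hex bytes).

#0 dst[0x14+2] := {0x33,0xc6}
#1 dst[0x0e+5] := {0x14,0xdd,0x85,0xcc,0xb0}
#2 dst[0x08+8] := {0x14,0xdd,0x85,0xcc,0xb0,0xfa,0xda,0x39}
#3 dst[0x02+3] := {0xcc,0xb0,0x2b}
query mem[0x03]=0xb0, mem[0x15]=0xc6, mem[0x09]=0xdd, mem[0x10]=0x85, mem[0x00]=0x14

MEM[0x03,0x15,0x09,0x10,0x00] = b0 c6 dd 85 14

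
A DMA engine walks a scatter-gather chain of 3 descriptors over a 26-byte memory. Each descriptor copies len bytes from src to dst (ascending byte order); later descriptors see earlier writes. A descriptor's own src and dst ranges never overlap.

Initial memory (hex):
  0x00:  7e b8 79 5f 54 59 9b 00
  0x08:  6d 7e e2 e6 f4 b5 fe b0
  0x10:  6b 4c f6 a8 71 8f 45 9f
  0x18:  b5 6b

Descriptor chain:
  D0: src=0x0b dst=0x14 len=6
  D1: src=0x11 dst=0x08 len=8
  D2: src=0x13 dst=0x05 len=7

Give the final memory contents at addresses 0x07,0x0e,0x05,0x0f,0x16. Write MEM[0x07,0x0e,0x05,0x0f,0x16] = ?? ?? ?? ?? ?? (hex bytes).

MEM[0x07,0x0e,0x05,0x0f,0x16] = f4 fe a8 b0 b5

  after D0: wrote 6B at 0x14 = e6f4b5feb06b
  after D1: wrote 8B at 0x08 = 4cf6a8e6f4b5feb0
  after D2: wrote 7B at 0x05 = a8e6f4b5feb06b
query mem[0x07]=0xf4, mem[0x0e]=0xfe, mem[0x05]=0xa8, mem[0x0f]=0xb0, mem[0x16]=0xb5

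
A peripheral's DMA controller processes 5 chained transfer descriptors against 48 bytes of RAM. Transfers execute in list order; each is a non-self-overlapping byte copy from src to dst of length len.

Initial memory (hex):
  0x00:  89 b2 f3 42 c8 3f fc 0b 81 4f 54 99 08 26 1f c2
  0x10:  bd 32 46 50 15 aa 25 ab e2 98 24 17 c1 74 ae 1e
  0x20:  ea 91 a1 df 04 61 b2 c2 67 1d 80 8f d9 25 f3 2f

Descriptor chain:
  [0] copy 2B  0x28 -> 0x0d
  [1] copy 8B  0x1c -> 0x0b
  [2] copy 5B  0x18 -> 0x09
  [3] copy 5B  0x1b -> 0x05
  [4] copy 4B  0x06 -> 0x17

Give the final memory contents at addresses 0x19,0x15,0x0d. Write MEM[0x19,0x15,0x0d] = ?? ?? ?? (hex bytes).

D0: mem[0x0d..0x0e] <- [67 1d]
D1: mem[0x0b..0x12] <- [c1 74 ae 1e ea 91 a1 df]
D2: mem[0x09..0x0d] <- [e2 98 24 17 c1]
D3: mem[0x05..0x09] <- [17 c1 74 ae 1e]
D4: mem[0x17..0x1a] <- [c1 74 ae 1e]
query mem[0x19]=0xae, mem[0x15]=0xaa, mem[0x0d]=0xc1

MEM[0x19,0x15,0x0d] = ae aa c1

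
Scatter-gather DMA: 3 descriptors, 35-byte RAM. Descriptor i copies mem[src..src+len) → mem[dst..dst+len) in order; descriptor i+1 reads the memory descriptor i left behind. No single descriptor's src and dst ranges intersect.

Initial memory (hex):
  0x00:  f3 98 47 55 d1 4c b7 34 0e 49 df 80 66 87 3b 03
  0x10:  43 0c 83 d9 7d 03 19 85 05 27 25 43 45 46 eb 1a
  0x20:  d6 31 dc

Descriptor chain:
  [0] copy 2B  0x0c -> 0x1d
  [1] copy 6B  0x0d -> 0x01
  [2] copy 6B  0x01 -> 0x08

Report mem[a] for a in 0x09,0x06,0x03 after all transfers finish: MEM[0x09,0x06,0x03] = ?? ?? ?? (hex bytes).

MEM[0x09,0x06,0x03] = 3b 83 03

D0: mem[0x1d..0x1e] <- [66 87]
D1: mem[0x01..0x06] <- [87 3b 03 43 0c 83]
D2: mem[0x08..0x0d] <- [87 3b 03 43 0c 83]
query mem[0x09]=0x3b, mem[0x06]=0x83, mem[0x03]=0x03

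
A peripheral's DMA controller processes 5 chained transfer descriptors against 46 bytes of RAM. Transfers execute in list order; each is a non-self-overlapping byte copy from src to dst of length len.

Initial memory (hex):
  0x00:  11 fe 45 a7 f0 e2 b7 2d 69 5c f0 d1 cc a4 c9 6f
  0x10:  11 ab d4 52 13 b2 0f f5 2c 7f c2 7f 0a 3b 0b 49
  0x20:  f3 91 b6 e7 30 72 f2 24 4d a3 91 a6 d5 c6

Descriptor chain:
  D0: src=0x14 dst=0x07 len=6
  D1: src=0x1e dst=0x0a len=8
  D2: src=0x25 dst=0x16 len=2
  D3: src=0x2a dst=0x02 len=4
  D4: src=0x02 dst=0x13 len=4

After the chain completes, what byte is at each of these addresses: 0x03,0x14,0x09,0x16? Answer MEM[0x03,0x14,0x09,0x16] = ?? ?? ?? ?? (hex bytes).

D0: mem[0x07..0x0c] <- [13 b2 0f f5 2c 7f]
D1: mem[0x0a..0x11] <- [0b 49 f3 91 b6 e7 30 72]
D2: mem[0x16..0x17] <- [72 f2]
D3: mem[0x02..0x05] <- [91 a6 d5 c6]
D4: mem[0x13..0x16] <- [91 a6 d5 c6]
query mem[0x03]=0xa6, mem[0x14]=0xa6, mem[0x09]=0x0f, mem[0x16]=0xc6

MEM[0x03,0x14,0x09,0x16] = a6 a6 0f c6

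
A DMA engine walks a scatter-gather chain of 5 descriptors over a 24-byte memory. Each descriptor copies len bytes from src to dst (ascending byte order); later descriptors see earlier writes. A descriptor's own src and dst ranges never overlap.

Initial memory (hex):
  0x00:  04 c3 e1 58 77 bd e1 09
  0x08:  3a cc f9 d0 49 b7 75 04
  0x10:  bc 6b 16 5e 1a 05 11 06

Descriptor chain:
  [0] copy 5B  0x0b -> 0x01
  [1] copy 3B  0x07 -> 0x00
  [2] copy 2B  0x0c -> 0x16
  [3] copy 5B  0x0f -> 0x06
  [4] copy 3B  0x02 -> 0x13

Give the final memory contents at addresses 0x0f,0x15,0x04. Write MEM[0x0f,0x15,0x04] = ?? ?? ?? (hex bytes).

D0: mem[0x01..0x05] <- [d0 49 b7 75 04]
D1: mem[0x00..0x02] <- [09 3a cc]
D2: mem[0x16..0x17] <- [49 b7]
D3: mem[0x06..0x0a] <- [04 bc 6b 16 5e]
D4: mem[0x13..0x15] <- [cc b7 75]
query mem[0x0f]=0x04, mem[0x15]=0x75, mem[0x04]=0x75

MEM[0x0f,0x15,0x04] = 04 75 75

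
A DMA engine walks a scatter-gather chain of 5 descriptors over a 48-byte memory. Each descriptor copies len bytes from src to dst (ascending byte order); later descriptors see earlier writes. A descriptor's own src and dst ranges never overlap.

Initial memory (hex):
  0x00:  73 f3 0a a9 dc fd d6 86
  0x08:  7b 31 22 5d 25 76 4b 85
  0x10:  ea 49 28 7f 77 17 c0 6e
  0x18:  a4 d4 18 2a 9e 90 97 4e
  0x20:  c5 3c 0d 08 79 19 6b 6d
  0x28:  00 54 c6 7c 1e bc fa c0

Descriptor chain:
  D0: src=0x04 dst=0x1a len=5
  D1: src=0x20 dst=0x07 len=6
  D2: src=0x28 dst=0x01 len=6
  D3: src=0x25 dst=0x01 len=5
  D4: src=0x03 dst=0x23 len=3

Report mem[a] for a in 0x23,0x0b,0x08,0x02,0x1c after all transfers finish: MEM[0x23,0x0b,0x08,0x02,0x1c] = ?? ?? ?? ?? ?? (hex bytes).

[0] 0x04->0x1a len=5 : dc fd d6 86 7b
[1] 0x20->0x07 len=6 : c5 3c 0d 08 79 19
[2] 0x28->0x01 len=6 : 00 54 c6 7c 1e bc
[3] 0x25->0x01 len=5 : 19 6b 6d 00 54
[4] 0x03->0x23 len=3 : 6d 00 54
query mem[0x23]=0x6d, mem[0x0b]=0x79, mem[0x08]=0x3c, mem[0x02]=0x6b, mem[0x1c]=0xd6

MEM[0x23,0x0b,0x08,0x02,0x1c] = 6d 79 3c 6b d6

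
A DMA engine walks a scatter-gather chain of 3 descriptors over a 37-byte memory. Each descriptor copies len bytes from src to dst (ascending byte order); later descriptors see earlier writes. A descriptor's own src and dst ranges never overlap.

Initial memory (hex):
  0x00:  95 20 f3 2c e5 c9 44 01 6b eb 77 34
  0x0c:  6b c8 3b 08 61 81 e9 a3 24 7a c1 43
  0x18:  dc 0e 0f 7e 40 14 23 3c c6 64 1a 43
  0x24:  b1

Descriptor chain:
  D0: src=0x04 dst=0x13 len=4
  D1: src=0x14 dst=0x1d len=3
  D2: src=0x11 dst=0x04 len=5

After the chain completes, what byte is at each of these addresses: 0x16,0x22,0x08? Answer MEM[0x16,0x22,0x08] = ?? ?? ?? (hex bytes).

#0 dst[0x13+4] := {0xe5,0xc9,0x44,0x01}
#1 dst[0x1d+3] := {0xc9,0x44,0x01}
#2 dst[0x04+5] := {0x81,0xe9,0xe5,0xc9,0x44}
query mem[0x16]=0x01, mem[0x22]=0x1a, mem[0x08]=0x44

MEM[0x16,0x22,0x08] = 01 1a 44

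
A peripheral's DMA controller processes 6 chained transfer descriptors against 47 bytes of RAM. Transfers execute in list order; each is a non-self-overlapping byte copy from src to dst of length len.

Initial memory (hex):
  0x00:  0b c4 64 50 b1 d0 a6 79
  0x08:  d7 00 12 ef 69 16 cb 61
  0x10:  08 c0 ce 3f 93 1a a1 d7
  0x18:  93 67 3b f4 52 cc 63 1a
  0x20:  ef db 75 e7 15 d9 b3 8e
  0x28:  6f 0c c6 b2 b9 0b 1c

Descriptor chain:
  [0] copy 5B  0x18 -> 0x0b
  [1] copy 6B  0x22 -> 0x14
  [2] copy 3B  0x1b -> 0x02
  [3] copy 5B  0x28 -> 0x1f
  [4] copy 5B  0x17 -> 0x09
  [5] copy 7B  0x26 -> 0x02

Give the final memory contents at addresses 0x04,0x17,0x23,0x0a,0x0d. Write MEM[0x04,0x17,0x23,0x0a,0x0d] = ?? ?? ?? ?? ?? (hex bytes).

MEM[0x04,0x17,0x23,0x0a,0x0d] = 6f d9 b9 b3 f4

[0] 0x18->0x0b len=5 : 93 67 3b f4 52
[1] 0x22->0x14 len=6 : 75 e7 15 d9 b3 8e
[2] 0x1b->0x02 len=3 : f4 52 cc
[3] 0x28->0x1f len=5 : 6f 0c c6 b2 b9
[4] 0x17->0x09 len=5 : d9 b3 8e 3b f4
[5] 0x26->0x02 len=7 : b3 8e 6f 0c c6 b2 b9
query mem[0x04]=0x6f, mem[0x17]=0xd9, mem[0x23]=0xb9, mem[0x0a]=0xb3, mem[0x0d]=0xf4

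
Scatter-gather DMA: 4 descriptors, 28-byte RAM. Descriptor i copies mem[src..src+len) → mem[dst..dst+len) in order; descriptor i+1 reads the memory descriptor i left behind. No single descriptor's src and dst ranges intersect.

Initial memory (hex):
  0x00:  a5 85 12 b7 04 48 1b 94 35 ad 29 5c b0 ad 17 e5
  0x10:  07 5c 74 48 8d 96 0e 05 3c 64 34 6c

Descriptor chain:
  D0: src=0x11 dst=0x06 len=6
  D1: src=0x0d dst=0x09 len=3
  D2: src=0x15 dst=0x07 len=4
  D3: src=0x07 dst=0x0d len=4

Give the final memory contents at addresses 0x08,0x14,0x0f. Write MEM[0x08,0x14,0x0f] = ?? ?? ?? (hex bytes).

#0 dst[0x06+6] := {0x5c,0x74,0x48,0x8d,0x96,0x0e}
#1 dst[0x09+3] := {0xad,0x17,0xe5}
#2 dst[0x07+4] := {0x96,0x0e,0x05,0x3c}
#3 dst[0x0d+4] := {0x96,0x0e,0x05,0x3c}
query mem[0x08]=0x0e, mem[0x14]=0x8d, mem[0x0f]=0x05

MEM[0x08,0x14,0x0f] = 0e 8d 05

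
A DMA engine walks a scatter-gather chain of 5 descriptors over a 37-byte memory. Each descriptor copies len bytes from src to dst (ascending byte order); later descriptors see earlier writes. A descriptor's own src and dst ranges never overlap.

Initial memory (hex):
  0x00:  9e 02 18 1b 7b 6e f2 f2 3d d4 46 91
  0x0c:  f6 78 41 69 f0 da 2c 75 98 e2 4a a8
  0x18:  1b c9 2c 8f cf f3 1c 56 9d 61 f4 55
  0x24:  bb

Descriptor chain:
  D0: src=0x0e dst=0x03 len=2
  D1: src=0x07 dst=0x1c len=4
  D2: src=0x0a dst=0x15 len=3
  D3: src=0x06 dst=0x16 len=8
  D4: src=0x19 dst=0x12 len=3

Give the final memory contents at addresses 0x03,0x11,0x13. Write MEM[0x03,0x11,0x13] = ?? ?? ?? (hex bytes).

MEM[0x03,0x11,0x13] = 41 da 46

  after D0: wrote 2B at 0x03 = 4169
  after D1: wrote 4B at 0x1c = f23dd446
  after D2: wrote 3B at 0x15 = 4691f6
  after D3: wrote 8B at 0x16 = f2f23dd44691f678
  after D4: wrote 3B at 0x12 = d44691
query mem[0x03]=0x41, mem[0x11]=0xda, mem[0x13]=0x46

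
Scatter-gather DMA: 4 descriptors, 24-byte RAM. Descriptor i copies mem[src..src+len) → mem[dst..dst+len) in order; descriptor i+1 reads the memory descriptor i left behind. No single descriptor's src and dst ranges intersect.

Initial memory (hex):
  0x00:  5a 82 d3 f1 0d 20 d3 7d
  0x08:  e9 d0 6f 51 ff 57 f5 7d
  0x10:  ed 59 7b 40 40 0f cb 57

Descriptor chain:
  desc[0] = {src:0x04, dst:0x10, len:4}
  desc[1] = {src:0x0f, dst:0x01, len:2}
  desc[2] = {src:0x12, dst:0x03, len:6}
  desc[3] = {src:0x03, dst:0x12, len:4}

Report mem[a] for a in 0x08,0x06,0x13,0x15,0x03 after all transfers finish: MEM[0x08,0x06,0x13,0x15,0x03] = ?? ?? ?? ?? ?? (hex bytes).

MEM[0x08,0x06,0x13,0x15,0x03] = 57 0f 7d 0f d3

D0: mem[0x10..0x13] <- [0d 20 d3 7d]
D1: mem[0x01..0x02] <- [7d 0d]
D2: mem[0x03..0x08] <- [d3 7d 40 0f cb 57]
D3: mem[0x12..0x15] <- [d3 7d 40 0f]
query mem[0x08]=0x57, mem[0x06]=0x0f, mem[0x13]=0x7d, mem[0x15]=0x0f, mem[0x03]=0xd3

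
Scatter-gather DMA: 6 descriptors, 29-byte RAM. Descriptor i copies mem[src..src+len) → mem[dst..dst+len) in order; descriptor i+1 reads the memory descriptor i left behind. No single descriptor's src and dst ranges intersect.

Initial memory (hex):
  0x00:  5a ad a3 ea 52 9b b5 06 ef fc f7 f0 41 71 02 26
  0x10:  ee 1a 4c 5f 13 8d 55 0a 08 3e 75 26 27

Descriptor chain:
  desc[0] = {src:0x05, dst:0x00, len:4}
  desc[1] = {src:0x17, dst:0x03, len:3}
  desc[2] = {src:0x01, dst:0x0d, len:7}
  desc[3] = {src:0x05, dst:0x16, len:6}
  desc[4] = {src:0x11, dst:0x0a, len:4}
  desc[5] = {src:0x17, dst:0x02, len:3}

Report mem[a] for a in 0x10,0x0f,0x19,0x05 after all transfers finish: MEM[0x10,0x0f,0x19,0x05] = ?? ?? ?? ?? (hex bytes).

#0 dst[0x00+4] := {0x9b,0xb5,0x06,0xef}
#1 dst[0x03+3] := {0x0a,0x08,0x3e}
#2 dst[0x0d+7] := {0xb5,0x06,0x0a,0x08,0x3e,0xb5,0x06}
#3 dst[0x16+6] := {0x3e,0xb5,0x06,0xef,0xfc,0xf7}
#4 dst[0x0a+4] := {0x3e,0xb5,0x06,0x13}
#5 dst[0x02+3] := {0xb5,0x06,0xef}
query mem[0x10]=0x08, mem[0x0f]=0x0a, mem[0x19]=0xef, mem[0x05]=0x3e

MEM[0x10,0x0f,0x19,0x05] = 08 0a ef 3e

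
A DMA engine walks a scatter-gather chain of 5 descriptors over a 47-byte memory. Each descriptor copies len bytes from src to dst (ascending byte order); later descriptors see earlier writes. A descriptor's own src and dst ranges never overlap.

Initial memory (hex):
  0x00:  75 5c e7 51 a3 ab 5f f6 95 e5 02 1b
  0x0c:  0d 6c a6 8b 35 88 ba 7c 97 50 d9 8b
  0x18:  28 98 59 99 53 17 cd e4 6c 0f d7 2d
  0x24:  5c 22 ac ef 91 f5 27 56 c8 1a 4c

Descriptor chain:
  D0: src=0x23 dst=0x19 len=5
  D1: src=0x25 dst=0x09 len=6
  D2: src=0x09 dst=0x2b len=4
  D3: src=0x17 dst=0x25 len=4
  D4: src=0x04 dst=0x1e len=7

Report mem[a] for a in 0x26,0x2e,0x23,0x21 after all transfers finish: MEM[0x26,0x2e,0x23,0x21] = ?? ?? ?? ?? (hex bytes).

MEM[0x26,0x2e,0x23,0x21] = 28 91 22 f6

#0 dst[0x19+5] := {0x2d,0x5c,0x22,0xac,0xef}
#1 dst[0x09+6] := {0x22,0xac,0xef,0x91,0xf5,0x27}
#2 dst[0x2b+4] := {0x22,0xac,0xef,0x91}
#3 dst[0x25+4] := {0x8b,0x28,0x2d,0x5c}
#4 dst[0x1e+7] := {0xa3,0xab,0x5f,0xf6,0x95,0x22,0xac}
query mem[0x26]=0x28, mem[0x2e]=0x91, mem[0x23]=0x22, mem[0x21]=0xf6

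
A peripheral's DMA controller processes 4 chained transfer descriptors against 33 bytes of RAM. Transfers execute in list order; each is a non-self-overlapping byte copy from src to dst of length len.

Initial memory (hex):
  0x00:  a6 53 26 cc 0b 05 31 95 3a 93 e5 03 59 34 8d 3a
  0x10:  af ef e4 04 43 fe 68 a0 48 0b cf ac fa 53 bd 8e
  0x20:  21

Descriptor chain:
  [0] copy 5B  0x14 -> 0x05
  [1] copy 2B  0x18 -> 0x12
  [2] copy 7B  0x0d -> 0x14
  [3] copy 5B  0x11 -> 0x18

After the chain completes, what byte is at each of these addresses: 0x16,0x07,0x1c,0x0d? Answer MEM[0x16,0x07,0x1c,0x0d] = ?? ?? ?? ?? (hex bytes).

#0 dst[0x05+5] := {0x43,0xfe,0x68,0xa0,0x48}
#1 dst[0x12+2] := {0x48,0x0b}
#2 dst[0x14+7] := {0x34,0x8d,0x3a,0xaf,0xef,0x48,0x0b}
#3 dst[0x18+5] := {0xef,0x48,0x0b,0x34,0x8d}
query mem[0x16]=0x3a, mem[0x07]=0x68, mem[0x1c]=0x8d, mem[0x0d]=0x34

MEM[0x16,0x07,0x1c,0x0d] = 3a 68 8d 34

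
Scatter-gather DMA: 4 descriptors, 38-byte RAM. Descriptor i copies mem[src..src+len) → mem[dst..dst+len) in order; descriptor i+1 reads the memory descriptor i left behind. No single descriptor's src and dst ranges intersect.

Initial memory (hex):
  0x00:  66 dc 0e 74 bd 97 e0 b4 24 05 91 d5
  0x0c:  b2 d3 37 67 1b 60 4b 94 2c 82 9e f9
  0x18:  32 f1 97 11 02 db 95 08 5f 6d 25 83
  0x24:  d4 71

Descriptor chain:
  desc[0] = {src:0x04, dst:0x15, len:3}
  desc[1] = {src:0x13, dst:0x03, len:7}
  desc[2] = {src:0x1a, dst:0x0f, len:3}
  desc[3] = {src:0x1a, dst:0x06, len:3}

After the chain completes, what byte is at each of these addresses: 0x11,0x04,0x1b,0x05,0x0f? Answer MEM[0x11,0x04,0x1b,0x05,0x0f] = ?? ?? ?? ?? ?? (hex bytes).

  after D0: wrote 3B at 0x15 = bd97e0
  after D1: wrote 7B at 0x03 = 942cbd97e032f1
  after D2: wrote 3B at 0x0f = 971102
  after D3: wrote 3B at 0x06 = 971102
query mem[0x11]=0x02, mem[0x04]=0x2c, mem[0x1b]=0x11, mem[0x05]=0xbd, mem[0x0f]=0x97

MEM[0x11,0x04,0x1b,0x05,0x0f] = 02 2c 11 bd 97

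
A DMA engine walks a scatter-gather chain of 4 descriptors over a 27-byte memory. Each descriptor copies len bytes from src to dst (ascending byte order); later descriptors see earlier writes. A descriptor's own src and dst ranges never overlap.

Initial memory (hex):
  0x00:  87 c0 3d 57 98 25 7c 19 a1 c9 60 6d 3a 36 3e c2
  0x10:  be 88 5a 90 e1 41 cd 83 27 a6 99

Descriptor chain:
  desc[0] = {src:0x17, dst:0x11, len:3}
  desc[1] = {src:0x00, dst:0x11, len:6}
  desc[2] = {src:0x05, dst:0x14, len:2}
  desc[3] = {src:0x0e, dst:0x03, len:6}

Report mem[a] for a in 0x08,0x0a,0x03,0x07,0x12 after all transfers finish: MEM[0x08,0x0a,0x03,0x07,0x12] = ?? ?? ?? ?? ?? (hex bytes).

MEM[0x08,0x0a,0x03,0x07,0x12] = 3d 60 3e c0 c0

D0: mem[0x11..0x13] <- [83 27 a6]
D1: mem[0x11..0x16] <- [87 c0 3d 57 98 25]
D2: mem[0x14..0x15] <- [25 7c]
D3: mem[0x03..0x08] <- [3e c2 be 87 c0 3d]
query mem[0x08]=0x3d, mem[0x0a]=0x60, mem[0x03]=0x3e, mem[0x07]=0xc0, mem[0x12]=0xc0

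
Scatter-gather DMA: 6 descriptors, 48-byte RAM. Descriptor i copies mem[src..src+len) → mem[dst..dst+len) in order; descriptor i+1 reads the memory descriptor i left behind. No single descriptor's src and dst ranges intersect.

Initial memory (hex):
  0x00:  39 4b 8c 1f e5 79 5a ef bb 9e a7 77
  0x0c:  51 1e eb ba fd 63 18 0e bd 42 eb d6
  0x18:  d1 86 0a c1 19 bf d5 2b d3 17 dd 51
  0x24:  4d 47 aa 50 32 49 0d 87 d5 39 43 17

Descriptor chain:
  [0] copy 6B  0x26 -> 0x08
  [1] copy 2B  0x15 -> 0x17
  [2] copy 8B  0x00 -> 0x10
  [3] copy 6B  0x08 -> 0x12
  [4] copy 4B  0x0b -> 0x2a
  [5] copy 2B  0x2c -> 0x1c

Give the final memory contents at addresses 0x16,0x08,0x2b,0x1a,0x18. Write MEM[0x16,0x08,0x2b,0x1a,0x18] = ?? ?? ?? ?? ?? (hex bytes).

D0: mem[0x08..0x0d] <- [aa 50 32 49 0d 87]
D1: mem[0x17..0x18] <- [42 eb]
D2: mem[0x10..0x17] <- [39 4b 8c 1f e5 79 5a ef]
D3: mem[0x12..0x17] <- [aa 50 32 49 0d 87]
D4: mem[0x2a..0x2d] <- [49 0d 87 eb]
D5: mem[0x1c..0x1d] <- [87 eb]
query mem[0x16]=0x0d, mem[0x08]=0xaa, mem[0x2b]=0x0d, mem[0x1a]=0x0a, mem[0x18]=0xeb

MEM[0x16,0x08,0x2b,0x1a,0x18] = 0d aa 0d 0a eb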